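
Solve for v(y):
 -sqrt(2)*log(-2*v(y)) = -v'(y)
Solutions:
 -sqrt(2)*Integral(1/(log(-_y) + log(2)), (_y, v(y)))/2 = C1 - y


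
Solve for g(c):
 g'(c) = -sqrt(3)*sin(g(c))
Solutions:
 g(c) = -acos((-C1 - exp(2*sqrt(3)*c))/(C1 - exp(2*sqrt(3)*c))) + 2*pi
 g(c) = acos((-C1 - exp(2*sqrt(3)*c))/(C1 - exp(2*sqrt(3)*c)))


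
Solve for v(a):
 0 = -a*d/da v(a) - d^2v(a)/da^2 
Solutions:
 v(a) = C1 + C2*erf(sqrt(2)*a/2)


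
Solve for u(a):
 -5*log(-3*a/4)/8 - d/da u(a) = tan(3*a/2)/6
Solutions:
 u(a) = C1 - 5*a*log(-a)/8 - 5*a*log(3)/8 + 5*a/8 + 5*a*log(2)/4 + log(cos(3*a/2))/9


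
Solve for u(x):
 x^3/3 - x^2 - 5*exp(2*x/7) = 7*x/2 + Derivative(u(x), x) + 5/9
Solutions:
 u(x) = C1 + x^4/12 - x^3/3 - 7*x^2/4 - 5*x/9 - 35*exp(2*x/7)/2


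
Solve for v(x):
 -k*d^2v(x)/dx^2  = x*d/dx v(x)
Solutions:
 v(x) = C1 + C2*sqrt(k)*erf(sqrt(2)*x*sqrt(1/k)/2)


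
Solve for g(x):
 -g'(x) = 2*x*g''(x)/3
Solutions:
 g(x) = C1 + C2/sqrt(x)


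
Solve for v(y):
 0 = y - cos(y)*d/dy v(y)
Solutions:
 v(y) = C1 + Integral(y/cos(y), y)


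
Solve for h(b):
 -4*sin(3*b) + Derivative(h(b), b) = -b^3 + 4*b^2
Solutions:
 h(b) = C1 - b^4/4 + 4*b^3/3 - 4*cos(3*b)/3


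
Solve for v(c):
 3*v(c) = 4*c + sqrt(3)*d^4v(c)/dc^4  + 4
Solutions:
 v(c) = C1*exp(-3^(1/8)*c) + C2*exp(3^(1/8)*c) + C3*sin(3^(1/8)*c) + C4*cos(3^(1/8)*c) + 4*c/3 + 4/3


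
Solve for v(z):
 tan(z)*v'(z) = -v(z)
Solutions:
 v(z) = C1/sin(z)


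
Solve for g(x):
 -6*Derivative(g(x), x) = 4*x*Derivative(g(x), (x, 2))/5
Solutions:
 g(x) = C1 + C2/x^(13/2)


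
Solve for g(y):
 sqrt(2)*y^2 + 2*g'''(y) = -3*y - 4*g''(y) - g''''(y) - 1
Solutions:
 g(y) = C1 + C2*y - sqrt(2)*y^4/48 + y^3*(-3 + sqrt(2))/24 + y^2/16 + (C3*sin(sqrt(3)*y) + C4*cos(sqrt(3)*y))*exp(-y)


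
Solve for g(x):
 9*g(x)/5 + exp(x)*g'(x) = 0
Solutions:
 g(x) = C1*exp(9*exp(-x)/5)


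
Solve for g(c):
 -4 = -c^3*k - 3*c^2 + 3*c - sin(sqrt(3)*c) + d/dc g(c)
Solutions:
 g(c) = C1 + c^4*k/4 + c^3 - 3*c^2/2 - 4*c - sqrt(3)*cos(sqrt(3)*c)/3


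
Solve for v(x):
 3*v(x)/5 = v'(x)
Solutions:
 v(x) = C1*exp(3*x/5)


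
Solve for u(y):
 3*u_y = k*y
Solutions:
 u(y) = C1 + k*y^2/6


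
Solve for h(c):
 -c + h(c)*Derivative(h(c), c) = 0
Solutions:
 h(c) = -sqrt(C1 + c^2)
 h(c) = sqrt(C1 + c^2)


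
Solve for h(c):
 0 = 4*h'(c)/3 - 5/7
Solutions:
 h(c) = C1 + 15*c/28


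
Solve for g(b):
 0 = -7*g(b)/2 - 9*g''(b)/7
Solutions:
 g(b) = C1*sin(7*sqrt(2)*b/6) + C2*cos(7*sqrt(2)*b/6)


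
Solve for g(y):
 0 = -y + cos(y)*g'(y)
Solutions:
 g(y) = C1 + Integral(y/cos(y), y)


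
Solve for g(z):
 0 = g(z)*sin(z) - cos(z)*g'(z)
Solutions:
 g(z) = C1/cos(z)


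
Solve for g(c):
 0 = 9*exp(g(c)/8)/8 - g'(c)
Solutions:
 g(c) = 8*log(-1/(C1 + 9*c)) + 48*log(2)


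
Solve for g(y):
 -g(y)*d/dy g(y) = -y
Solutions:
 g(y) = -sqrt(C1 + y^2)
 g(y) = sqrt(C1 + y^2)


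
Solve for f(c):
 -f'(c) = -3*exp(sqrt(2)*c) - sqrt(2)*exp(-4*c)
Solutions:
 f(c) = C1 + 3*sqrt(2)*exp(sqrt(2)*c)/2 - sqrt(2)*exp(-4*c)/4


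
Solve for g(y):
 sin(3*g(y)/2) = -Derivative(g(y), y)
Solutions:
 g(y) = -2*acos((-C1 - exp(3*y))/(C1 - exp(3*y)))/3 + 4*pi/3
 g(y) = 2*acos((-C1 - exp(3*y))/(C1 - exp(3*y)))/3


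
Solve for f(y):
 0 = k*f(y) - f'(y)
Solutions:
 f(y) = C1*exp(k*y)


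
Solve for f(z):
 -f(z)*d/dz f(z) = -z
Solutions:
 f(z) = -sqrt(C1 + z^2)
 f(z) = sqrt(C1 + z^2)


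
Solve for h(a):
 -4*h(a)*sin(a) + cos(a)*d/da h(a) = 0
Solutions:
 h(a) = C1/cos(a)^4


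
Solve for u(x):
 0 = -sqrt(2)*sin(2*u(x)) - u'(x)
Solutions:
 u(x) = pi - acos((-C1 - exp(4*sqrt(2)*x))/(C1 - exp(4*sqrt(2)*x)))/2
 u(x) = acos((-C1 - exp(4*sqrt(2)*x))/(C1 - exp(4*sqrt(2)*x)))/2


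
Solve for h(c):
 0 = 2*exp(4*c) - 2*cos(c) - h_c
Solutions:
 h(c) = C1 + exp(4*c)/2 - 2*sin(c)


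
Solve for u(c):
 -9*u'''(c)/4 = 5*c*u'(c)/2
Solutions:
 u(c) = C1 + Integral(C2*airyai(-30^(1/3)*c/3) + C3*airybi(-30^(1/3)*c/3), c)


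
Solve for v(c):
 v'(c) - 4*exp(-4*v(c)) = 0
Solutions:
 v(c) = log(-I*(C1 + 16*c)^(1/4))
 v(c) = log(I*(C1 + 16*c)^(1/4))
 v(c) = log(-(C1 + 16*c)^(1/4))
 v(c) = log(C1 + 16*c)/4


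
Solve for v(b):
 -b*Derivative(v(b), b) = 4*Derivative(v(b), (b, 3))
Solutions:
 v(b) = C1 + Integral(C2*airyai(-2^(1/3)*b/2) + C3*airybi(-2^(1/3)*b/2), b)


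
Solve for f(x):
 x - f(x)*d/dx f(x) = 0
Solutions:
 f(x) = -sqrt(C1 + x^2)
 f(x) = sqrt(C1 + x^2)


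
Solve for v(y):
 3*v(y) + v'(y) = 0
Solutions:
 v(y) = C1*exp(-3*y)


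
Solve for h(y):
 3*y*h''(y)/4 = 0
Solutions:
 h(y) = C1 + C2*y


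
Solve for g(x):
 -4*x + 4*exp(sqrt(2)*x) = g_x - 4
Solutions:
 g(x) = C1 - 2*x^2 + 4*x + 2*sqrt(2)*exp(sqrt(2)*x)


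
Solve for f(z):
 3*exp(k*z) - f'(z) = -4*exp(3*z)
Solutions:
 f(z) = C1 + 4*exp(3*z)/3 + 3*exp(k*z)/k


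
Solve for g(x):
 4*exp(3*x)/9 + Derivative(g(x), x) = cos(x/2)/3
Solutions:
 g(x) = C1 - 4*exp(3*x)/27 + 2*sin(x/2)/3


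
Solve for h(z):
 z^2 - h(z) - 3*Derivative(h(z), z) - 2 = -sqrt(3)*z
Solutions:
 h(z) = C1*exp(-z/3) + z^2 - 6*z + sqrt(3)*z - 3*sqrt(3) + 16


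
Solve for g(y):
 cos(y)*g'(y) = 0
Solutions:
 g(y) = C1


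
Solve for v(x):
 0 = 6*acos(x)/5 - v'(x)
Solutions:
 v(x) = C1 + 6*x*acos(x)/5 - 6*sqrt(1 - x^2)/5


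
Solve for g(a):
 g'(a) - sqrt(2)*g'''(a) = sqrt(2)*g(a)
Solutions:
 g(a) = C1*exp(3^(1/3)*a*(2^(5/6)*3^(1/3)/(sqrt(3)*sqrt(27 - sqrt(2)) + 9)^(1/3) + 2^(2/3)*(sqrt(3)*sqrt(27 - sqrt(2)) + 9)^(1/3))/12)*sin(3^(1/6)*a*(-3*2^(5/6)/(sqrt(3)*sqrt(27 - sqrt(2)) + 9)^(1/3) + 6^(2/3)*(sqrt(3)*sqrt(27 - sqrt(2)) + 9)^(1/3))/12) + C2*exp(3^(1/3)*a*(2^(5/6)*3^(1/3)/(sqrt(3)*sqrt(27 - sqrt(2)) + 9)^(1/3) + 2^(2/3)*(sqrt(3)*sqrt(27 - sqrt(2)) + 9)^(1/3))/12)*cos(3^(1/6)*a*(-3*2^(5/6)/(sqrt(3)*sqrt(27 - sqrt(2)) + 9)^(1/3) + 6^(2/3)*(sqrt(3)*sqrt(27 - sqrt(2)) + 9)^(1/3))/12) + C3*exp(-3^(1/3)*a*(2^(5/6)*3^(1/3)/(sqrt(3)*sqrt(27 - sqrt(2)) + 9)^(1/3) + 2^(2/3)*(sqrt(3)*sqrt(27 - sqrt(2)) + 9)^(1/3))/6)


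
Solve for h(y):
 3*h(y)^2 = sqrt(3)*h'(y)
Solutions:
 h(y) = -1/(C1 + sqrt(3)*y)


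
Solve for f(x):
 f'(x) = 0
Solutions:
 f(x) = C1


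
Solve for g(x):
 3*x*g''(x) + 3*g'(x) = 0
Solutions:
 g(x) = C1 + C2*log(x)


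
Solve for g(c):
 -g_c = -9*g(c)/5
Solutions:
 g(c) = C1*exp(9*c/5)


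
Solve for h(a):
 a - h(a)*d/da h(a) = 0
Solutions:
 h(a) = -sqrt(C1 + a^2)
 h(a) = sqrt(C1 + a^2)


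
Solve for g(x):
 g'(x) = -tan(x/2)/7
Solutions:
 g(x) = C1 + 2*log(cos(x/2))/7


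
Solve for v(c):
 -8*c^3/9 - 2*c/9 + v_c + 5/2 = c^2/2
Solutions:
 v(c) = C1 + 2*c^4/9 + c^3/6 + c^2/9 - 5*c/2


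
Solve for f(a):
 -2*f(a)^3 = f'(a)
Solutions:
 f(a) = -sqrt(2)*sqrt(-1/(C1 - 2*a))/2
 f(a) = sqrt(2)*sqrt(-1/(C1 - 2*a))/2


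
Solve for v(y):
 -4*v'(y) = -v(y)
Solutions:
 v(y) = C1*exp(y/4)


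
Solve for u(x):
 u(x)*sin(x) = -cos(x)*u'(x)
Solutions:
 u(x) = C1*cos(x)


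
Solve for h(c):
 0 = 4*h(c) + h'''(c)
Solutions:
 h(c) = C3*exp(-2^(2/3)*c) + (C1*sin(2^(2/3)*sqrt(3)*c/2) + C2*cos(2^(2/3)*sqrt(3)*c/2))*exp(2^(2/3)*c/2)


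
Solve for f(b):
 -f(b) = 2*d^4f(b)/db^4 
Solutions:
 f(b) = (C1*sin(2^(1/4)*b/2) + C2*cos(2^(1/4)*b/2))*exp(-2^(1/4)*b/2) + (C3*sin(2^(1/4)*b/2) + C4*cos(2^(1/4)*b/2))*exp(2^(1/4)*b/2)


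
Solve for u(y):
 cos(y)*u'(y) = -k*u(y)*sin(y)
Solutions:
 u(y) = C1*exp(k*log(cos(y)))


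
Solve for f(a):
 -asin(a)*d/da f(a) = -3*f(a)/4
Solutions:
 f(a) = C1*exp(3*Integral(1/asin(a), a)/4)


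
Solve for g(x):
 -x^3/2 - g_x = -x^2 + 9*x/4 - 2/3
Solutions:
 g(x) = C1 - x^4/8 + x^3/3 - 9*x^2/8 + 2*x/3


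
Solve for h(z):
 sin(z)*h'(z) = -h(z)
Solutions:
 h(z) = C1*sqrt(cos(z) + 1)/sqrt(cos(z) - 1)


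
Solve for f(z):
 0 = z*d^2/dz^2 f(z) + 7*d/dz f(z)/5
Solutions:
 f(z) = C1 + C2/z^(2/5)


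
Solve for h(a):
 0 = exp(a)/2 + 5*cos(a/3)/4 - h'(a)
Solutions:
 h(a) = C1 + exp(a)/2 + 15*sin(a/3)/4


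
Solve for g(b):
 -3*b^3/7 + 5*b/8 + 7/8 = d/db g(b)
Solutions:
 g(b) = C1 - 3*b^4/28 + 5*b^2/16 + 7*b/8


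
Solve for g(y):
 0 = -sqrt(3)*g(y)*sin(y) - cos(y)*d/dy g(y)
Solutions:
 g(y) = C1*cos(y)^(sqrt(3))


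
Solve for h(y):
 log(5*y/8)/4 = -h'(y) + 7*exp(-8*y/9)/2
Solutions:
 h(y) = C1 - y*log(y)/4 + y*(-log(5) + 1 + 3*log(2))/4 - 63*exp(-8*y/9)/16


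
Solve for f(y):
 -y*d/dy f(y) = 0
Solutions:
 f(y) = C1


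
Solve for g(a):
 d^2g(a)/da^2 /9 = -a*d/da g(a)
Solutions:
 g(a) = C1 + C2*erf(3*sqrt(2)*a/2)


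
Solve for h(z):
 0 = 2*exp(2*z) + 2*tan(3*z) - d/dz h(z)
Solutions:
 h(z) = C1 + exp(2*z) - 2*log(cos(3*z))/3


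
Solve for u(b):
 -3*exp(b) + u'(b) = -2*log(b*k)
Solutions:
 u(b) = C1 - 2*b*log(b*k) + 2*b + 3*exp(b)


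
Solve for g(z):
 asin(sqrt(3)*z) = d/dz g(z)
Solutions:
 g(z) = C1 + z*asin(sqrt(3)*z) + sqrt(3)*sqrt(1 - 3*z^2)/3


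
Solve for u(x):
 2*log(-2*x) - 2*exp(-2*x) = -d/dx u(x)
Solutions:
 u(x) = C1 - 2*x*log(-x) + 2*x*(1 - log(2)) - exp(-2*x)


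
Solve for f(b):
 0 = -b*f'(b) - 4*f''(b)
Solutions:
 f(b) = C1 + C2*erf(sqrt(2)*b/4)


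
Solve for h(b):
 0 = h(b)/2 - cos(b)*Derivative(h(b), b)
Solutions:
 h(b) = C1*(sin(b) + 1)^(1/4)/(sin(b) - 1)^(1/4)


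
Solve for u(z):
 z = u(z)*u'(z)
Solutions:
 u(z) = -sqrt(C1 + z^2)
 u(z) = sqrt(C1 + z^2)


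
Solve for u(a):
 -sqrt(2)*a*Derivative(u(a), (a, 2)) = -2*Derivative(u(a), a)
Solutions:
 u(a) = C1 + C2*a^(1 + sqrt(2))


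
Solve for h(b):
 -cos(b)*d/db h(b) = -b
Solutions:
 h(b) = C1 + Integral(b/cos(b), b)


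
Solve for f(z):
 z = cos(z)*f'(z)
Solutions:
 f(z) = C1 + Integral(z/cos(z), z)


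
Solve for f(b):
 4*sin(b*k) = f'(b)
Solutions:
 f(b) = C1 - 4*cos(b*k)/k


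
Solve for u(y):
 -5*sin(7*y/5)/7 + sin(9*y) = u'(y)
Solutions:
 u(y) = C1 + 25*cos(7*y/5)/49 - cos(9*y)/9


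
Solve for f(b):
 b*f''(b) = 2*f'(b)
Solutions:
 f(b) = C1 + C2*b^3


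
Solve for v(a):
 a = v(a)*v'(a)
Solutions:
 v(a) = -sqrt(C1 + a^2)
 v(a) = sqrt(C1 + a^2)


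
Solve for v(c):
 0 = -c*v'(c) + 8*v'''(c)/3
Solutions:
 v(c) = C1 + Integral(C2*airyai(3^(1/3)*c/2) + C3*airybi(3^(1/3)*c/2), c)


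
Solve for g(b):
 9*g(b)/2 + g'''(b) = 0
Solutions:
 g(b) = C3*exp(-6^(2/3)*b/2) + (C1*sin(3*2^(2/3)*3^(1/6)*b/4) + C2*cos(3*2^(2/3)*3^(1/6)*b/4))*exp(6^(2/3)*b/4)


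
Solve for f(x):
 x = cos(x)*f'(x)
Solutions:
 f(x) = C1 + Integral(x/cos(x), x)


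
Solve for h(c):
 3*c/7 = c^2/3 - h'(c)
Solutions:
 h(c) = C1 + c^3/9 - 3*c^2/14


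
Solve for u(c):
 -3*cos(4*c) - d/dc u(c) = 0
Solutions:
 u(c) = C1 - 3*sin(4*c)/4


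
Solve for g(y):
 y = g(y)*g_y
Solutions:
 g(y) = -sqrt(C1 + y^2)
 g(y) = sqrt(C1 + y^2)


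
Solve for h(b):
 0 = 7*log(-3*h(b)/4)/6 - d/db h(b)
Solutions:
 -6*Integral(1/(log(-_y) - 2*log(2) + log(3)), (_y, h(b)))/7 = C1 - b


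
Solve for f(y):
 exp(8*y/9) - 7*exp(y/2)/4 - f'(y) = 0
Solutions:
 f(y) = C1 + 9*exp(8*y/9)/8 - 7*exp(y/2)/2


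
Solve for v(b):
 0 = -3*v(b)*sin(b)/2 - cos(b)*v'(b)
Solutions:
 v(b) = C1*cos(b)^(3/2)


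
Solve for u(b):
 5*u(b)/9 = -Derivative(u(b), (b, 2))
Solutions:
 u(b) = C1*sin(sqrt(5)*b/3) + C2*cos(sqrt(5)*b/3)


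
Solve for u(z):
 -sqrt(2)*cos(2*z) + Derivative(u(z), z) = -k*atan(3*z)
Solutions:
 u(z) = C1 - k*(z*atan(3*z) - log(9*z^2 + 1)/6) + sqrt(2)*sin(2*z)/2


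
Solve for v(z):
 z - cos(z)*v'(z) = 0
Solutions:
 v(z) = C1 + Integral(z/cos(z), z)


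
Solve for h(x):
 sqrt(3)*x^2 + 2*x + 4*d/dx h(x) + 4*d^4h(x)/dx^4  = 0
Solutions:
 h(x) = C1 + C4*exp(-x) - sqrt(3)*x^3/12 - x^2/4 + (C2*sin(sqrt(3)*x/2) + C3*cos(sqrt(3)*x/2))*exp(x/2)


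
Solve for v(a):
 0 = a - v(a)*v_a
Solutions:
 v(a) = -sqrt(C1 + a^2)
 v(a) = sqrt(C1 + a^2)


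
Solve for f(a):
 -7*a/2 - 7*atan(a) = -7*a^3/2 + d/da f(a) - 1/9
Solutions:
 f(a) = C1 + 7*a^4/8 - 7*a^2/4 - 7*a*atan(a) + a/9 + 7*log(a^2 + 1)/2


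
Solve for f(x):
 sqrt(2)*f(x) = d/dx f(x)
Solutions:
 f(x) = C1*exp(sqrt(2)*x)


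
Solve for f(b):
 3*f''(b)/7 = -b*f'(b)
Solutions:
 f(b) = C1 + C2*erf(sqrt(42)*b/6)


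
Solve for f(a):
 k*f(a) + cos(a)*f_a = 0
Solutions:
 f(a) = C1*exp(k*(log(sin(a) - 1) - log(sin(a) + 1))/2)


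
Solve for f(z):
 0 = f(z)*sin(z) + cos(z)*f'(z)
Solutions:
 f(z) = C1*cos(z)


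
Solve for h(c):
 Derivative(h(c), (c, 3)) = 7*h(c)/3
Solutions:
 h(c) = C3*exp(3^(2/3)*7^(1/3)*c/3) + (C1*sin(3^(1/6)*7^(1/3)*c/2) + C2*cos(3^(1/6)*7^(1/3)*c/2))*exp(-3^(2/3)*7^(1/3)*c/6)


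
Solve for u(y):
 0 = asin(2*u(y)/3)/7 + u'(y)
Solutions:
 Integral(1/asin(2*_y/3), (_y, u(y))) = C1 - y/7


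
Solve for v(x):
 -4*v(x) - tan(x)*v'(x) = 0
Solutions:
 v(x) = C1/sin(x)^4


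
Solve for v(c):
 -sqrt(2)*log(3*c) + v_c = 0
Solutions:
 v(c) = C1 + sqrt(2)*c*log(c) - sqrt(2)*c + sqrt(2)*c*log(3)


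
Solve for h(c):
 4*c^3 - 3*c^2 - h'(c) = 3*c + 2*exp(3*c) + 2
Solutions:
 h(c) = C1 + c^4 - c^3 - 3*c^2/2 - 2*c - 2*exp(3*c)/3


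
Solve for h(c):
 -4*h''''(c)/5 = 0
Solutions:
 h(c) = C1 + C2*c + C3*c^2 + C4*c^3


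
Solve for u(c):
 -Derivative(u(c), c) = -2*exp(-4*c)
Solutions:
 u(c) = C1 - exp(-4*c)/2


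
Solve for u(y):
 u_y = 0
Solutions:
 u(y) = C1


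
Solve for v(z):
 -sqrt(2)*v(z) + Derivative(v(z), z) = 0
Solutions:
 v(z) = C1*exp(sqrt(2)*z)


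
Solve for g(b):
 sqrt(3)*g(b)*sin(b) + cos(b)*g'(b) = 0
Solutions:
 g(b) = C1*cos(b)^(sqrt(3))


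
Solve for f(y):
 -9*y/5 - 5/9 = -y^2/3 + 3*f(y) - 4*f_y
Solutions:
 f(y) = C1*exp(3*y/4) + y^2/9 - 41*y/135 - 239/405


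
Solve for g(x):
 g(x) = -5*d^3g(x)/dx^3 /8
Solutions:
 g(x) = C3*exp(-2*5^(2/3)*x/5) + (C1*sin(sqrt(3)*5^(2/3)*x/5) + C2*cos(sqrt(3)*5^(2/3)*x/5))*exp(5^(2/3)*x/5)


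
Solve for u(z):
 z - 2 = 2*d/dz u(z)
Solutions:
 u(z) = C1 + z^2/4 - z


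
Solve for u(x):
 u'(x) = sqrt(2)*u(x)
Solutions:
 u(x) = C1*exp(sqrt(2)*x)


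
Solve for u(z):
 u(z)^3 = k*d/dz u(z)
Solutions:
 u(z) = -sqrt(2)*sqrt(-k/(C1*k + z))/2
 u(z) = sqrt(2)*sqrt(-k/(C1*k + z))/2


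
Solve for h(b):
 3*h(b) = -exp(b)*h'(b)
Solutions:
 h(b) = C1*exp(3*exp(-b))


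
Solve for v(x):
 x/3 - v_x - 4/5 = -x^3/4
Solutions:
 v(x) = C1 + x^4/16 + x^2/6 - 4*x/5


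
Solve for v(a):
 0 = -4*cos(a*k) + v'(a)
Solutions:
 v(a) = C1 + 4*sin(a*k)/k


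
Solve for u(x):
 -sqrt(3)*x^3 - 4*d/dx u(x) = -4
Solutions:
 u(x) = C1 - sqrt(3)*x^4/16 + x


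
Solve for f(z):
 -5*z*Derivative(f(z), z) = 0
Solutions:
 f(z) = C1


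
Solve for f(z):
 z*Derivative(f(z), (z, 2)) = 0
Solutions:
 f(z) = C1 + C2*z


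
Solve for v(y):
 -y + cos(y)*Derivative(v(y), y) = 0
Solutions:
 v(y) = C1 + Integral(y/cos(y), y)


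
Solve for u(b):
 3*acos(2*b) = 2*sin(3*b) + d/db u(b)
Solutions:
 u(b) = C1 + 3*b*acos(2*b) - 3*sqrt(1 - 4*b^2)/2 + 2*cos(3*b)/3


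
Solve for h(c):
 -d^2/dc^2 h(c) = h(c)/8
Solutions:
 h(c) = C1*sin(sqrt(2)*c/4) + C2*cos(sqrt(2)*c/4)


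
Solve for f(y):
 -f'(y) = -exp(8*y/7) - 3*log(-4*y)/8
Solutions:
 f(y) = C1 + 3*y*log(-y)/8 + 3*y*(-1 + 2*log(2))/8 + 7*exp(8*y/7)/8


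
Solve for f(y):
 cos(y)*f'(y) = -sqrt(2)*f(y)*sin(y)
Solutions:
 f(y) = C1*cos(y)^(sqrt(2))


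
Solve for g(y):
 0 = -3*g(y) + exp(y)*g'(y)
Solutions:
 g(y) = C1*exp(-3*exp(-y))


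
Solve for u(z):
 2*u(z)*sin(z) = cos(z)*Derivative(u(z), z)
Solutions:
 u(z) = C1/cos(z)^2


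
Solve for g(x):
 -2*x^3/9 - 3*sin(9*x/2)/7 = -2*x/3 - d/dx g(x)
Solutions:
 g(x) = C1 + x^4/18 - x^2/3 - 2*cos(9*x/2)/21


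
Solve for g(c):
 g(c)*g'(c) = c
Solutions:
 g(c) = -sqrt(C1 + c^2)
 g(c) = sqrt(C1 + c^2)


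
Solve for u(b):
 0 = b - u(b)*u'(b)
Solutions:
 u(b) = -sqrt(C1 + b^2)
 u(b) = sqrt(C1 + b^2)


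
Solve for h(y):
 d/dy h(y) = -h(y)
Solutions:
 h(y) = C1*exp(-y)


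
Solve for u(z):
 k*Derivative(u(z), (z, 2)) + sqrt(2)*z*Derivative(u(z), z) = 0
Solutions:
 u(z) = C1 + C2*sqrt(k)*erf(2^(3/4)*z*sqrt(1/k)/2)


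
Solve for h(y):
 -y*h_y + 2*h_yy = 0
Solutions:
 h(y) = C1 + C2*erfi(y/2)


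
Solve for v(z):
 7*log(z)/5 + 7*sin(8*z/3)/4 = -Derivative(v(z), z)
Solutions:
 v(z) = C1 - 7*z*log(z)/5 + 7*z/5 + 21*cos(8*z/3)/32


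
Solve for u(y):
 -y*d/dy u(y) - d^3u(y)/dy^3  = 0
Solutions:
 u(y) = C1 + Integral(C2*airyai(-y) + C3*airybi(-y), y)


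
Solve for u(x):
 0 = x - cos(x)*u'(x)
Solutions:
 u(x) = C1 + Integral(x/cos(x), x)


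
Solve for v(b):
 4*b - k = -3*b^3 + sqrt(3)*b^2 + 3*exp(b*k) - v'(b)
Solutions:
 v(b) = C1 - 3*b^4/4 + sqrt(3)*b^3/3 - 2*b^2 + b*k + 3*exp(b*k)/k


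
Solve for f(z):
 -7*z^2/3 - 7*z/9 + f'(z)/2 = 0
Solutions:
 f(z) = C1 + 14*z^3/9 + 7*z^2/9


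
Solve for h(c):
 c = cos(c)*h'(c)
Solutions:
 h(c) = C1 + Integral(c/cos(c), c)


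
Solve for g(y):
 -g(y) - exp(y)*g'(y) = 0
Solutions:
 g(y) = C1*exp(exp(-y))


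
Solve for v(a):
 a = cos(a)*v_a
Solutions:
 v(a) = C1 + Integral(a/cos(a), a)


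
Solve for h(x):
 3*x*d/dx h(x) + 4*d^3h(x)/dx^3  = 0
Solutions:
 h(x) = C1 + Integral(C2*airyai(-6^(1/3)*x/2) + C3*airybi(-6^(1/3)*x/2), x)


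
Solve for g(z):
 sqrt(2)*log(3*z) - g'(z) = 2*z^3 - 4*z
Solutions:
 g(z) = C1 - z^4/2 + 2*z^2 + sqrt(2)*z*log(z) - sqrt(2)*z + sqrt(2)*z*log(3)


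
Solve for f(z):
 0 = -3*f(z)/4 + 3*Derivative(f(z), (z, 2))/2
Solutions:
 f(z) = C1*exp(-sqrt(2)*z/2) + C2*exp(sqrt(2)*z/2)


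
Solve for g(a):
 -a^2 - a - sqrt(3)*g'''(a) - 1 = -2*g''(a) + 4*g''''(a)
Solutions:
 g(a) = C1 + C2*a + C3*exp(a*(-sqrt(3) + sqrt(35))/8) + C4*exp(-a*(sqrt(3) + sqrt(35))/8) + a^4/24 + a^3*(1 + sqrt(3))/12 + a^2*(sqrt(3) + 13)/8


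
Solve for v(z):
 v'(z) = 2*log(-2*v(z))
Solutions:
 -Integral(1/(log(-_y) + log(2)), (_y, v(z)))/2 = C1 - z


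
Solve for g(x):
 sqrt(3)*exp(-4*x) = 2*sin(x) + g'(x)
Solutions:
 g(x) = C1 + 2*cos(x) - sqrt(3)*exp(-4*x)/4


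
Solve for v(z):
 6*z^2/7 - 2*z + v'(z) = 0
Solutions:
 v(z) = C1 - 2*z^3/7 + z^2


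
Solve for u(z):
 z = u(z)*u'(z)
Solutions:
 u(z) = -sqrt(C1 + z^2)
 u(z) = sqrt(C1 + z^2)


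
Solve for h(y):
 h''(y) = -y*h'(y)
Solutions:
 h(y) = C1 + C2*erf(sqrt(2)*y/2)


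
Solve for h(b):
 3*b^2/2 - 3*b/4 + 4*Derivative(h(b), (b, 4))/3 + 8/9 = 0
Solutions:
 h(b) = C1 + C2*b + C3*b^2 + C4*b^3 - b^6/320 + 3*b^5/640 - b^4/36


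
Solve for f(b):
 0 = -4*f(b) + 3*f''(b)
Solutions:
 f(b) = C1*exp(-2*sqrt(3)*b/3) + C2*exp(2*sqrt(3)*b/3)


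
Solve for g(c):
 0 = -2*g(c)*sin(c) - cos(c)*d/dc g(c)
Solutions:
 g(c) = C1*cos(c)^2


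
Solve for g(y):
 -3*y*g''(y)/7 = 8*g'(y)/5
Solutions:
 g(y) = C1 + C2/y^(41/15)


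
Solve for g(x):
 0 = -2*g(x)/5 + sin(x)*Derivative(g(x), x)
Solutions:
 g(x) = C1*(cos(x) - 1)^(1/5)/(cos(x) + 1)^(1/5)


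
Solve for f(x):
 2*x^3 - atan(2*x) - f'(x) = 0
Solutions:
 f(x) = C1 + x^4/2 - x*atan(2*x) + log(4*x^2 + 1)/4


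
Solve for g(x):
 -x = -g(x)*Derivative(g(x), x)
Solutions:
 g(x) = -sqrt(C1 + x^2)
 g(x) = sqrt(C1 + x^2)


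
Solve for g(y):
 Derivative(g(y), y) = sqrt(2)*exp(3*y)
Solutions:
 g(y) = C1 + sqrt(2)*exp(3*y)/3


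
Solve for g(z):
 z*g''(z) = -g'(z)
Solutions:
 g(z) = C1 + C2*log(z)


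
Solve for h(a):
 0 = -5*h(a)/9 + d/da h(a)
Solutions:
 h(a) = C1*exp(5*a/9)


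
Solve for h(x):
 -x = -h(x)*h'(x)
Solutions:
 h(x) = -sqrt(C1 + x^2)
 h(x) = sqrt(C1 + x^2)


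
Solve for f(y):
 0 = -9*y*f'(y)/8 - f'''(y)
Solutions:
 f(y) = C1 + Integral(C2*airyai(-3^(2/3)*y/2) + C3*airybi(-3^(2/3)*y/2), y)


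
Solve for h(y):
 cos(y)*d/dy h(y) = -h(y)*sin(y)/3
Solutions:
 h(y) = C1*cos(y)^(1/3)


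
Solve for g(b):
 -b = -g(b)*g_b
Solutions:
 g(b) = -sqrt(C1 + b^2)
 g(b) = sqrt(C1 + b^2)


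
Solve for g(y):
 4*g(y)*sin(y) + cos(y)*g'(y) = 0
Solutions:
 g(y) = C1*cos(y)^4


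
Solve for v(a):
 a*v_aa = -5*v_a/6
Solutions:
 v(a) = C1 + C2*a^(1/6)


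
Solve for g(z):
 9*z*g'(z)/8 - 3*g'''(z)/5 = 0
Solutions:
 g(z) = C1 + Integral(C2*airyai(15^(1/3)*z/2) + C3*airybi(15^(1/3)*z/2), z)


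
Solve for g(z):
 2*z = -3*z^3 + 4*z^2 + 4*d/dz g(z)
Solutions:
 g(z) = C1 + 3*z^4/16 - z^3/3 + z^2/4


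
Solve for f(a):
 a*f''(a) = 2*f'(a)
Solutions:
 f(a) = C1 + C2*a^3


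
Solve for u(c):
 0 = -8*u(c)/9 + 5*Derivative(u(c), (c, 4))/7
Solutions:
 u(c) = C1*exp(-sqrt(3)*5^(3/4)*56^(1/4)*c/15) + C2*exp(sqrt(3)*5^(3/4)*56^(1/4)*c/15) + C3*sin(sqrt(3)*5^(3/4)*56^(1/4)*c/15) + C4*cos(sqrt(3)*5^(3/4)*56^(1/4)*c/15)


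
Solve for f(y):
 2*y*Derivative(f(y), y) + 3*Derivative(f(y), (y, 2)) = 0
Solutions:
 f(y) = C1 + C2*erf(sqrt(3)*y/3)


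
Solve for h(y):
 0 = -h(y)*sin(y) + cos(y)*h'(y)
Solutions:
 h(y) = C1/cos(y)


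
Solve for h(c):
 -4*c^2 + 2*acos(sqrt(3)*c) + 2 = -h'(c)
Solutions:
 h(c) = C1 + 4*c^3/3 - 2*c*acos(sqrt(3)*c) - 2*c + 2*sqrt(3)*sqrt(1 - 3*c^2)/3


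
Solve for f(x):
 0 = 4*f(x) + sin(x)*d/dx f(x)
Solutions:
 f(x) = C1*(cos(x)^2 + 2*cos(x) + 1)/(cos(x)^2 - 2*cos(x) + 1)


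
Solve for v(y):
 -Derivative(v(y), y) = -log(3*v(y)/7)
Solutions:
 -Integral(1/(log(_y) - log(7) + log(3)), (_y, v(y))) = C1 - y


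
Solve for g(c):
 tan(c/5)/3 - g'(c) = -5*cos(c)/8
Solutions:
 g(c) = C1 - 5*log(cos(c/5))/3 + 5*sin(c)/8


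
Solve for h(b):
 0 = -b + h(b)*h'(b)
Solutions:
 h(b) = -sqrt(C1 + b^2)
 h(b) = sqrt(C1 + b^2)


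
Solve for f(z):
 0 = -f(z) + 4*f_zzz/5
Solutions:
 f(z) = C3*exp(10^(1/3)*z/2) + (C1*sin(10^(1/3)*sqrt(3)*z/4) + C2*cos(10^(1/3)*sqrt(3)*z/4))*exp(-10^(1/3)*z/4)


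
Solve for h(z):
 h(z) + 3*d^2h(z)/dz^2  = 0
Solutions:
 h(z) = C1*sin(sqrt(3)*z/3) + C2*cos(sqrt(3)*z/3)


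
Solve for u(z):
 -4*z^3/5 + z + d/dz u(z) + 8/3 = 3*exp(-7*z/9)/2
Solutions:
 u(z) = C1 + z^4/5 - z^2/2 - 8*z/3 - 27*exp(-7*z/9)/14


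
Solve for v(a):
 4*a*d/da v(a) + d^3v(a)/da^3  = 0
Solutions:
 v(a) = C1 + Integral(C2*airyai(-2^(2/3)*a) + C3*airybi(-2^(2/3)*a), a)


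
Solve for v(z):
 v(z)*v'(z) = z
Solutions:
 v(z) = -sqrt(C1 + z^2)
 v(z) = sqrt(C1 + z^2)


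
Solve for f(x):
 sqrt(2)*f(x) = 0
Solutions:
 f(x) = 0


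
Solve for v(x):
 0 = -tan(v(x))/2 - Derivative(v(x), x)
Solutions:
 v(x) = pi - asin(C1*exp(-x/2))
 v(x) = asin(C1*exp(-x/2))


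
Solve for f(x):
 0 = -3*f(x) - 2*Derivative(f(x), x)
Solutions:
 f(x) = C1*exp(-3*x/2)


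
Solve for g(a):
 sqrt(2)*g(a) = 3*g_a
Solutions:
 g(a) = C1*exp(sqrt(2)*a/3)


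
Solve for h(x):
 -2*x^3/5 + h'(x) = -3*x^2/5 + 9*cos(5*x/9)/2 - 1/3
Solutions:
 h(x) = C1 + x^4/10 - x^3/5 - x/3 + 81*sin(5*x/9)/10


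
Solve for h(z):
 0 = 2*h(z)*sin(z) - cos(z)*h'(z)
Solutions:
 h(z) = C1/cos(z)^2


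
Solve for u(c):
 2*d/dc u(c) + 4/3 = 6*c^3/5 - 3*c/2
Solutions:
 u(c) = C1 + 3*c^4/20 - 3*c^2/8 - 2*c/3


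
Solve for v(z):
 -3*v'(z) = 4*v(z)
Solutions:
 v(z) = C1*exp(-4*z/3)


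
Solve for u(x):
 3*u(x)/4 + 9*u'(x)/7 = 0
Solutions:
 u(x) = C1*exp(-7*x/12)


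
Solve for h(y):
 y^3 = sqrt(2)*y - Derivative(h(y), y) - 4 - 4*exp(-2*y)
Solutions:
 h(y) = C1 - y^4/4 + sqrt(2)*y^2/2 - 4*y + 2*exp(-2*y)


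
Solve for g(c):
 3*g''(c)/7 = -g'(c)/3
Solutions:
 g(c) = C1 + C2*exp(-7*c/9)


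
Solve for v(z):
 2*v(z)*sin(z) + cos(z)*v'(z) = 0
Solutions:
 v(z) = C1*cos(z)^2


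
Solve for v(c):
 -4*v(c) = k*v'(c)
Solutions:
 v(c) = C1*exp(-4*c/k)


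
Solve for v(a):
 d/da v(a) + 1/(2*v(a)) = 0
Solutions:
 v(a) = -sqrt(C1 - a)
 v(a) = sqrt(C1 - a)


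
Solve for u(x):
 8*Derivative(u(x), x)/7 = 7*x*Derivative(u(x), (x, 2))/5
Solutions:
 u(x) = C1 + C2*x^(89/49)


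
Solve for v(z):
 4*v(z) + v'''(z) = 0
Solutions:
 v(z) = C3*exp(-2^(2/3)*z) + (C1*sin(2^(2/3)*sqrt(3)*z/2) + C2*cos(2^(2/3)*sqrt(3)*z/2))*exp(2^(2/3)*z/2)


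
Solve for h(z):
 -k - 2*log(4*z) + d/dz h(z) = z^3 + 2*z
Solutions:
 h(z) = C1 + k*z + z^4/4 + z^2 + 2*z*log(z) - 2*z + z*log(16)


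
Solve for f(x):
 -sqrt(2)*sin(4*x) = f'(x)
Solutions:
 f(x) = C1 + sqrt(2)*cos(4*x)/4


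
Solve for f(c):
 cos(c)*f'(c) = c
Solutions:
 f(c) = C1 + Integral(c/cos(c), c)


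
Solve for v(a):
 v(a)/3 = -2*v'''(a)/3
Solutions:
 v(a) = C3*exp(-2^(2/3)*a/2) + (C1*sin(2^(2/3)*sqrt(3)*a/4) + C2*cos(2^(2/3)*sqrt(3)*a/4))*exp(2^(2/3)*a/4)


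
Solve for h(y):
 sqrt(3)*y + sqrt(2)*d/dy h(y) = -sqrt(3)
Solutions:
 h(y) = C1 - sqrt(6)*y^2/4 - sqrt(6)*y/2


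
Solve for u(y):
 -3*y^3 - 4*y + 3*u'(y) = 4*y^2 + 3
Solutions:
 u(y) = C1 + y^4/4 + 4*y^3/9 + 2*y^2/3 + y


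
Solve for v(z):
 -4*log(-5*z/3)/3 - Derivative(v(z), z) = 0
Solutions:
 v(z) = C1 - 4*z*log(-z)/3 + 4*z*(-log(5) + 1 + log(3))/3


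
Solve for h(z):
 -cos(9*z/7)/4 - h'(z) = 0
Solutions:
 h(z) = C1 - 7*sin(9*z/7)/36


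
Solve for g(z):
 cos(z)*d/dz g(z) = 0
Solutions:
 g(z) = C1


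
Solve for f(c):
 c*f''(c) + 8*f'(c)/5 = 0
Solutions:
 f(c) = C1 + C2/c^(3/5)


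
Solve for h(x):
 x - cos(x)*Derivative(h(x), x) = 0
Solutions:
 h(x) = C1 + Integral(x/cos(x), x)


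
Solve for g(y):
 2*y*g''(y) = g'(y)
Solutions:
 g(y) = C1 + C2*y^(3/2)


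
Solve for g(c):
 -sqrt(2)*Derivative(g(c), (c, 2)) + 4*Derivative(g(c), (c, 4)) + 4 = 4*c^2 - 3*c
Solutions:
 g(c) = C1 + C2*c + C3*exp(-2^(1/4)*c/2) + C4*exp(2^(1/4)*c/2) - sqrt(2)*c^4/6 + sqrt(2)*c^3/4 + c^2*(-8 + sqrt(2))


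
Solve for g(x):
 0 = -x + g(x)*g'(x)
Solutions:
 g(x) = -sqrt(C1 + x^2)
 g(x) = sqrt(C1 + x^2)


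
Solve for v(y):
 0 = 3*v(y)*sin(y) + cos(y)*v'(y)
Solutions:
 v(y) = C1*cos(y)^3


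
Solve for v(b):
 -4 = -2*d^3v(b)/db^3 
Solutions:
 v(b) = C1 + C2*b + C3*b^2 + b^3/3


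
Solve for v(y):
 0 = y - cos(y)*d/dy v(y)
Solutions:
 v(y) = C1 + Integral(y/cos(y), y)


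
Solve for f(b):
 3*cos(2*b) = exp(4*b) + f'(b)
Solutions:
 f(b) = C1 - exp(4*b)/4 + 3*sin(2*b)/2


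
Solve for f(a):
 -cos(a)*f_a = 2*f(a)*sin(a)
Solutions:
 f(a) = C1*cos(a)^2


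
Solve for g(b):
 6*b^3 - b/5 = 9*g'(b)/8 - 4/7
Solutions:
 g(b) = C1 + 4*b^4/3 - 4*b^2/45 + 32*b/63


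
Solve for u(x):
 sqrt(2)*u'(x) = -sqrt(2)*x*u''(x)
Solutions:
 u(x) = C1 + C2*log(x)


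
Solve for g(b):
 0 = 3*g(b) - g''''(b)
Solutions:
 g(b) = C1*exp(-3^(1/4)*b) + C2*exp(3^(1/4)*b) + C3*sin(3^(1/4)*b) + C4*cos(3^(1/4)*b)


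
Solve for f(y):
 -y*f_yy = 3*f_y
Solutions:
 f(y) = C1 + C2/y^2


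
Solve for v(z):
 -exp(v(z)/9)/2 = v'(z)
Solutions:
 v(z) = 9*log(1/(C1 + z)) + 9*log(18)


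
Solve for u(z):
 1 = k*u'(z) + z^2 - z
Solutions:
 u(z) = C1 - z^3/(3*k) + z^2/(2*k) + z/k


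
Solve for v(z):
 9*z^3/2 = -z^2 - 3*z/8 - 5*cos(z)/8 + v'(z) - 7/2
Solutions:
 v(z) = C1 + 9*z^4/8 + z^3/3 + 3*z^2/16 + 7*z/2 + 5*sin(z)/8


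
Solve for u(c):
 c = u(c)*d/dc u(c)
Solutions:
 u(c) = -sqrt(C1 + c^2)
 u(c) = sqrt(C1 + c^2)


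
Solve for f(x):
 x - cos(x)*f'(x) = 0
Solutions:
 f(x) = C1 + Integral(x/cos(x), x)


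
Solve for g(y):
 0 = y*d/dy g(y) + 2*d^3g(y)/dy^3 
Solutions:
 g(y) = C1 + Integral(C2*airyai(-2^(2/3)*y/2) + C3*airybi(-2^(2/3)*y/2), y)


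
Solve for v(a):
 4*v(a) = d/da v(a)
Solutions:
 v(a) = C1*exp(4*a)


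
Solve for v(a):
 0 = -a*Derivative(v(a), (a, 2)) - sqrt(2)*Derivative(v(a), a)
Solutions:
 v(a) = C1 + C2*a^(1 - sqrt(2))


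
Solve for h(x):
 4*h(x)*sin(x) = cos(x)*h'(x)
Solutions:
 h(x) = C1/cos(x)^4


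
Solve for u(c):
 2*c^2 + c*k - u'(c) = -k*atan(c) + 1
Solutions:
 u(c) = C1 + 2*c^3/3 + c^2*k/2 - c + k*(c*atan(c) - log(c^2 + 1)/2)


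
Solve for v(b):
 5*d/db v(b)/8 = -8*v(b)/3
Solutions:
 v(b) = C1*exp(-64*b/15)


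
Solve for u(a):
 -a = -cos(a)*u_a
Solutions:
 u(a) = C1 + Integral(a/cos(a), a)


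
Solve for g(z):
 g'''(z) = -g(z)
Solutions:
 g(z) = C3*exp(-z) + (C1*sin(sqrt(3)*z/2) + C2*cos(sqrt(3)*z/2))*exp(z/2)


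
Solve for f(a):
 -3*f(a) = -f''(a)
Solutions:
 f(a) = C1*exp(-sqrt(3)*a) + C2*exp(sqrt(3)*a)


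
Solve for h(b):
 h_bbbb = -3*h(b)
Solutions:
 h(b) = (C1*sin(sqrt(2)*3^(1/4)*b/2) + C2*cos(sqrt(2)*3^(1/4)*b/2))*exp(-sqrt(2)*3^(1/4)*b/2) + (C3*sin(sqrt(2)*3^(1/4)*b/2) + C4*cos(sqrt(2)*3^(1/4)*b/2))*exp(sqrt(2)*3^(1/4)*b/2)


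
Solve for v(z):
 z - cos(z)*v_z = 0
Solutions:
 v(z) = C1 + Integral(z/cos(z), z)


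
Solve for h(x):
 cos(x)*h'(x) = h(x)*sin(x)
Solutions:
 h(x) = C1/cos(x)


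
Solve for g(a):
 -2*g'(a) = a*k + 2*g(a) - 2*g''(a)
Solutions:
 g(a) = C1*exp(a*(1 - sqrt(5))/2) + C2*exp(a*(1 + sqrt(5))/2) - a*k/2 + k/2


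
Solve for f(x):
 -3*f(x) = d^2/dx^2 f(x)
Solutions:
 f(x) = C1*sin(sqrt(3)*x) + C2*cos(sqrt(3)*x)


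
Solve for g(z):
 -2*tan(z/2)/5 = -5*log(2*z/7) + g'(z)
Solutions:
 g(z) = C1 + 5*z*log(z) - 5*z*log(7) - 5*z + 5*z*log(2) + 4*log(cos(z/2))/5


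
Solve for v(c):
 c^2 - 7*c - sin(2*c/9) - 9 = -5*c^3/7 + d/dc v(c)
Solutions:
 v(c) = C1 + 5*c^4/28 + c^3/3 - 7*c^2/2 - 9*c + 9*cos(2*c/9)/2


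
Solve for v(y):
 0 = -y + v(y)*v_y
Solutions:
 v(y) = -sqrt(C1 + y^2)
 v(y) = sqrt(C1 + y^2)


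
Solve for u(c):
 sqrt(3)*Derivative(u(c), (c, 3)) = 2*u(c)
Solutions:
 u(c) = C3*exp(2^(1/3)*3^(5/6)*c/3) + (C1*sin(6^(1/3)*c/2) + C2*cos(6^(1/3)*c/2))*exp(-2^(1/3)*3^(5/6)*c/6)


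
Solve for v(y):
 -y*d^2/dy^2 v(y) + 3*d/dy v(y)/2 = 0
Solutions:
 v(y) = C1 + C2*y^(5/2)


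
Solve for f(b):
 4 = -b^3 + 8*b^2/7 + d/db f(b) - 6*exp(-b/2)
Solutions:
 f(b) = C1 + b^4/4 - 8*b^3/21 + 4*b - 12*exp(-b/2)


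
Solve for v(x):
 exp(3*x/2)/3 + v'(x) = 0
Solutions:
 v(x) = C1 - 2*exp(3*x/2)/9


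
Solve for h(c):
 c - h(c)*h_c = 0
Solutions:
 h(c) = -sqrt(C1 + c^2)
 h(c) = sqrt(C1 + c^2)


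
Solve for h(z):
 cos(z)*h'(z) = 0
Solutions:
 h(z) = C1


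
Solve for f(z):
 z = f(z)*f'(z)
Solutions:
 f(z) = -sqrt(C1 + z^2)
 f(z) = sqrt(C1 + z^2)


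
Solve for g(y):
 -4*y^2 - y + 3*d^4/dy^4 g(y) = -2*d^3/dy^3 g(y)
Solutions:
 g(y) = C1 + C2*y + C3*y^2 + C4*exp(-2*y/3) + y^5/30 - 11*y^4/48 + 11*y^3/8


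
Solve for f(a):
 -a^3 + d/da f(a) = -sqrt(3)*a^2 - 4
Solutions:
 f(a) = C1 + a^4/4 - sqrt(3)*a^3/3 - 4*a


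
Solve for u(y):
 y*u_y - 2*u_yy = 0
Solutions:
 u(y) = C1 + C2*erfi(y/2)


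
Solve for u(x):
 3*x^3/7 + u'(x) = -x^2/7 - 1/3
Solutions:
 u(x) = C1 - 3*x^4/28 - x^3/21 - x/3


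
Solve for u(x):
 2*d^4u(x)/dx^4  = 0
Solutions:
 u(x) = C1 + C2*x + C3*x^2 + C4*x^3


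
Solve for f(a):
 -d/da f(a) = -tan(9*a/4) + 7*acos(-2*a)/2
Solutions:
 f(a) = C1 - 7*a*acos(-2*a)/2 - 7*sqrt(1 - 4*a^2)/4 - 4*log(cos(9*a/4))/9


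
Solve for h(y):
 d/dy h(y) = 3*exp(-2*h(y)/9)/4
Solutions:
 h(y) = 9*log(-sqrt(C1 + 3*y)) - 9*log(6) + 9*log(2)/2
 h(y) = 9*log(C1 + 3*y)/2 - 9*log(6) + 9*log(2)/2


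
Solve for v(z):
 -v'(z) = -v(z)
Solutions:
 v(z) = C1*exp(z)


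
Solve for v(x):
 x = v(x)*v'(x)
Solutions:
 v(x) = -sqrt(C1 + x^2)
 v(x) = sqrt(C1 + x^2)


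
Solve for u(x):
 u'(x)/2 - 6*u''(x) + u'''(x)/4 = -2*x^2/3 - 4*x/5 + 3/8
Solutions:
 u(x) = C1 + C2*exp(x*(12 - sqrt(142))) + C3*exp(x*(sqrt(142) + 12)) - 4*x^3/9 - 84*x^2/5 - 24067*x/60


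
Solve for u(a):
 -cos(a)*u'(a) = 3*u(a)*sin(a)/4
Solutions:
 u(a) = C1*cos(a)^(3/4)


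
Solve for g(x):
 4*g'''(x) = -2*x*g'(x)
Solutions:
 g(x) = C1 + Integral(C2*airyai(-2^(2/3)*x/2) + C3*airybi(-2^(2/3)*x/2), x)


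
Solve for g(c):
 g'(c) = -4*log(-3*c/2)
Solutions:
 g(c) = C1 - 4*c*log(-c) + 4*c*(-log(3) + log(2) + 1)


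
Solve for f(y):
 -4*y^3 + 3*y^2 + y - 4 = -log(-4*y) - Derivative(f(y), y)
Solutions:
 f(y) = C1 + y^4 - y^3 - y^2/2 - y*log(-y) + y*(5 - 2*log(2))


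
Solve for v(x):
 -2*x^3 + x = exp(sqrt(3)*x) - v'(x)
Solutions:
 v(x) = C1 + x^4/2 - x^2/2 + sqrt(3)*exp(sqrt(3)*x)/3


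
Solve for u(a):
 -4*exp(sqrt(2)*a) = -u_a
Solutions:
 u(a) = C1 + 2*sqrt(2)*exp(sqrt(2)*a)


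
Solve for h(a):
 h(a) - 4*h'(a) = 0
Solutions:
 h(a) = C1*exp(a/4)


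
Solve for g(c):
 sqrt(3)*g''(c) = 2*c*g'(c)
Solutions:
 g(c) = C1 + C2*erfi(3^(3/4)*c/3)


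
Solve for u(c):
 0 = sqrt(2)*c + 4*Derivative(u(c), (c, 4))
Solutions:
 u(c) = C1 + C2*c + C3*c^2 + C4*c^3 - sqrt(2)*c^5/480


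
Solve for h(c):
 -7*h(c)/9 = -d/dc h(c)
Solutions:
 h(c) = C1*exp(7*c/9)


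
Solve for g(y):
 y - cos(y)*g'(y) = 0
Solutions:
 g(y) = C1 + Integral(y/cos(y), y)


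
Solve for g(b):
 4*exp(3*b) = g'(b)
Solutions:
 g(b) = C1 + 4*exp(3*b)/3


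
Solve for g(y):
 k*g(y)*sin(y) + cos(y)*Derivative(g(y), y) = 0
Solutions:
 g(y) = C1*exp(k*log(cos(y)))


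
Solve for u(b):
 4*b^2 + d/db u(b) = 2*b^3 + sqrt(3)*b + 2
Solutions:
 u(b) = C1 + b^4/2 - 4*b^3/3 + sqrt(3)*b^2/2 + 2*b


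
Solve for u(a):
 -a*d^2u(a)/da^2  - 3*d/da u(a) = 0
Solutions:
 u(a) = C1 + C2/a^2


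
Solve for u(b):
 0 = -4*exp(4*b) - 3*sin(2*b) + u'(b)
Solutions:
 u(b) = C1 + exp(4*b) - 3*cos(2*b)/2


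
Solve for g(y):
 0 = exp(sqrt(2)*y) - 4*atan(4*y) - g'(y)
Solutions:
 g(y) = C1 - 4*y*atan(4*y) + sqrt(2)*exp(sqrt(2)*y)/2 + log(16*y^2 + 1)/2


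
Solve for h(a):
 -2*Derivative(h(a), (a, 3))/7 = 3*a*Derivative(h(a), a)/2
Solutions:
 h(a) = C1 + Integral(C2*airyai(-42^(1/3)*a/2) + C3*airybi(-42^(1/3)*a/2), a)


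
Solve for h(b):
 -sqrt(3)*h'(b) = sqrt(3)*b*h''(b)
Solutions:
 h(b) = C1 + C2*log(b)


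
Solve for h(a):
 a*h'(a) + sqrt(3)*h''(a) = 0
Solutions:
 h(a) = C1 + C2*erf(sqrt(2)*3^(3/4)*a/6)


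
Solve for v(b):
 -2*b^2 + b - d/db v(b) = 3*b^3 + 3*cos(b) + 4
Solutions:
 v(b) = C1 - 3*b^4/4 - 2*b^3/3 + b^2/2 - 4*b - 3*sin(b)


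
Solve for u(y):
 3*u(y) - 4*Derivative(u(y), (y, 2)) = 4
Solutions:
 u(y) = C1*exp(-sqrt(3)*y/2) + C2*exp(sqrt(3)*y/2) + 4/3


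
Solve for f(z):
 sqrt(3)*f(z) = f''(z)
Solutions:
 f(z) = C1*exp(-3^(1/4)*z) + C2*exp(3^(1/4)*z)


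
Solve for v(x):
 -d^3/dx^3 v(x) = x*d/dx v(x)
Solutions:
 v(x) = C1 + Integral(C2*airyai(-x) + C3*airybi(-x), x)


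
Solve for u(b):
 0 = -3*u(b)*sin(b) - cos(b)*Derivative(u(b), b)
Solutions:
 u(b) = C1*cos(b)^3


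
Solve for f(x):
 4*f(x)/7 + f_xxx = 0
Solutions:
 f(x) = C3*exp(-14^(2/3)*x/7) + (C1*sin(14^(2/3)*sqrt(3)*x/14) + C2*cos(14^(2/3)*sqrt(3)*x/14))*exp(14^(2/3)*x/14)


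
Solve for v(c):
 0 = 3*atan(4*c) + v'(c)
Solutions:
 v(c) = C1 - 3*c*atan(4*c) + 3*log(16*c^2 + 1)/8


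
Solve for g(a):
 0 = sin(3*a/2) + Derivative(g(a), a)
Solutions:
 g(a) = C1 + 2*cos(3*a/2)/3


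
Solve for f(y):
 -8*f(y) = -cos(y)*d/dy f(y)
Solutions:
 f(y) = C1*(sin(y)^4 + 4*sin(y)^3 + 6*sin(y)^2 + 4*sin(y) + 1)/(sin(y)^4 - 4*sin(y)^3 + 6*sin(y)^2 - 4*sin(y) + 1)


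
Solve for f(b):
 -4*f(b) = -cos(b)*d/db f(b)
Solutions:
 f(b) = C1*(sin(b)^2 + 2*sin(b) + 1)/(sin(b)^2 - 2*sin(b) + 1)


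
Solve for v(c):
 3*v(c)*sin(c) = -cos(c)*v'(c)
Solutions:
 v(c) = C1*cos(c)^3


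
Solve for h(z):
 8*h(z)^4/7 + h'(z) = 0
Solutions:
 h(z) = 7^(1/3)*(1/(C1 + 24*z))^(1/3)
 h(z) = 7^(1/3)*(-3^(2/3) - 3*3^(1/6)*I)*(1/(C1 + 8*z))^(1/3)/6
 h(z) = 7^(1/3)*(-3^(2/3) + 3*3^(1/6)*I)*(1/(C1 + 8*z))^(1/3)/6


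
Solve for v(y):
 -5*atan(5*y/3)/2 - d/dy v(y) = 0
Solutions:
 v(y) = C1 - 5*y*atan(5*y/3)/2 + 3*log(25*y^2 + 9)/4


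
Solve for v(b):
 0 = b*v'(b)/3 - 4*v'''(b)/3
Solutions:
 v(b) = C1 + Integral(C2*airyai(2^(1/3)*b/2) + C3*airybi(2^(1/3)*b/2), b)


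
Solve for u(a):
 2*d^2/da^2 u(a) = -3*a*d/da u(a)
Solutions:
 u(a) = C1 + C2*erf(sqrt(3)*a/2)


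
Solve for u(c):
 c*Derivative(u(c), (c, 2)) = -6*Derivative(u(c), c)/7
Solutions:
 u(c) = C1 + C2*c^(1/7)


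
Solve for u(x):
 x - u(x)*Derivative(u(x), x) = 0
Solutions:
 u(x) = -sqrt(C1 + x^2)
 u(x) = sqrt(C1 + x^2)


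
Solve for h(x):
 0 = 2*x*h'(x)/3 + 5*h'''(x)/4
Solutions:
 h(x) = C1 + Integral(C2*airyai(-2*15^(2/3)*x/15) + C3*airybi(-2*15^(2/3)*x/15), x)


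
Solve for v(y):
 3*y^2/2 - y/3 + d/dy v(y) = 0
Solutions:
 v(y) = C1 - y^3/2 + y^2/6


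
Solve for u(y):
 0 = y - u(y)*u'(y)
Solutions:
 u(y) = -sqrt(C1 + y^2)
 u(y) = sqrt(C1 + y^2)


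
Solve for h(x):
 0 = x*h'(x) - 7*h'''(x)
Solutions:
 h(x) = C1 + Integral(C2*airyai(7^(2/3)*x/7) + C3*airybi(7^(2/3)*x/7), x)


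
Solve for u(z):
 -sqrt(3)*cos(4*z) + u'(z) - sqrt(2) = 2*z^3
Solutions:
 u(z) = C1 + z^4/2 + sqrt(2)*z + sqrt(3)*sin(4*z)/4


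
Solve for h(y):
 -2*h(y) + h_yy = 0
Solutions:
 h(y) = C1*exp(-sqrt(2)*y) + C2*exp(sqrt(2)*y)


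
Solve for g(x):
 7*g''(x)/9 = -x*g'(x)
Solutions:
 g(x) = C1 + C2*erf(3*sqrt(14)*x/14)


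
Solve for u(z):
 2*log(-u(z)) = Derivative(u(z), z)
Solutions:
 -li(-u(z)) = C1 + 2*z


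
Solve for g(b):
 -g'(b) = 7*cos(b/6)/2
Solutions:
 g(b) = C1 - 21*sin(b/6)


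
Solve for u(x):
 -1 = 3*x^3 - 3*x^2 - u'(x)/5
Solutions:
 u(x) = C1 + 15*x^4/4 - 5*x^3 + 5*x


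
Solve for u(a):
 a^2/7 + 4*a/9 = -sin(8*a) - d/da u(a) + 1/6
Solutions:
 u(a) = C1 - a^3/21 - 2*a^2/9 + a/6 + cos(8*a)/8


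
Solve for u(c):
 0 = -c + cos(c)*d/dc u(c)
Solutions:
 u(c) = C1 + Integral(c/cos(c), c)


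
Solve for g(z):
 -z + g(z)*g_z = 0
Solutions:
 g(z) = -sqrt(C1 + z^2)
 g(z) = sqrt(C1 + z^2)


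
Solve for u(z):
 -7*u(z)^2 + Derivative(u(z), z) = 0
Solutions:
 u(z) = -1/(C1 + 7*z)


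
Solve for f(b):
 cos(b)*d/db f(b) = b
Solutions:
 f(b) = C1 + Integral(b/cos(b), b)


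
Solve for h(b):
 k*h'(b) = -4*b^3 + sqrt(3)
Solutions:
 h(b) = C1 - b^4/k + sqrt(3)*b/k


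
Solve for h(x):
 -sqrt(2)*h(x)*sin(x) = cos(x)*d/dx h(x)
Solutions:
 h(x) = C1*cos(x)^(sqrt(2))


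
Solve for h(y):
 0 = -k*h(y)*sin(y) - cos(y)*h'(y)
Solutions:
 h(y) = C1*exp(k*log(cos(y)))


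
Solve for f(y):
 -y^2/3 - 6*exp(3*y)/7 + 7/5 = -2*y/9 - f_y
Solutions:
 f(y) = C1 + y^3/9 - y^2/9 - 7*y/5 + 2*exp(3*y)/7


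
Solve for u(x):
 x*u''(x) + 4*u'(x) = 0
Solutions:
 u(x) = C1 + C2/x^3


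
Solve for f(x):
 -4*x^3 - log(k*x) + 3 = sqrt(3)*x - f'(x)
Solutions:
 f(x) = C1 + x^4 + sqrt(3)*x^2/2 + x*log(k*x) - 4*x


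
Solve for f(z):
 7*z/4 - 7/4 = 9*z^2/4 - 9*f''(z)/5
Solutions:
 f(z) = C1 + C2*z + 5*z^4/48 - 35*z^3/216 + 35*z^2/72


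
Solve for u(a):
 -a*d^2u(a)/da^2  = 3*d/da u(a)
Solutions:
 u(a) = C1 + C2/a^2


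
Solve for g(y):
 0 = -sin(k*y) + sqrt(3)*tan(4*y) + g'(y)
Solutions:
 g(y) = C1 + Piecewise((-cos(k*y)/k, Ne(k, 0)), (0, True)) + sqrt(3)*log(cos(4*y))/4


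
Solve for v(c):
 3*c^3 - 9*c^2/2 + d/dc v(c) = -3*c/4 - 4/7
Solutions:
 v(c) = C1 - 3*c^4/4 + 3*c^3/2 - 3*c^2/8 - 4*c/7


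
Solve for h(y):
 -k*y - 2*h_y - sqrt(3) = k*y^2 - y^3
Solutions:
 h(y) = C1 - k*y^3/6 - k*y^2/4 + y^4/8 - sqrt(3)*y/2


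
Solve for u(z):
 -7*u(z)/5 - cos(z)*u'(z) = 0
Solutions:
 u(z) = C1*(sin(z) - 1)^(7/10)/(sin(z) + 1)^(7/10)


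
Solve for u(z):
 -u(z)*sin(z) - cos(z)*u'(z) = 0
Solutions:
 u(z) = C1*cos(z)
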